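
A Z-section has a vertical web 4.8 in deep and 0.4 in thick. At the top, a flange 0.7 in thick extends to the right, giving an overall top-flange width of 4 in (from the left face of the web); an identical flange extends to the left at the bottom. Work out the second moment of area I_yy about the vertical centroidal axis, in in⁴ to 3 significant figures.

Treat the section as a set of non-overlapping primitives; coordinates are from the bounding-box lower-left.
Web: 0.4 × 4.8, A = 1.92 in², x = 3.8 in, Ī = 0.0256 in⁴.
Top flange (beyond web): 3.6 × 0.7, A = 2.52 in², x = 5.8 in, Ī = 2.7216 in⁴.
Bottom flange (beyond web): 3.6 × 0.7, A = 2.52 in², x = 1.8 in, Ī = 2.7216 in⁴.
Centroid: x̄ = ΣA·x / ΣA = 3.8 in.
Transfer each piece to the vertical centroidal axis using Ī + A·d² with d = x − 3.8:
  web: d = 0 in → contributes +0.0256 in⁴
  top flange (beyond web): d = 2 in → contributes +12.802 in⁴
  bottom flange (beyond web): d = -2 in → contributes +12.802 in⁴
Total I = 25.629 in⁴.

I_yy ≈ 25.6 in⁴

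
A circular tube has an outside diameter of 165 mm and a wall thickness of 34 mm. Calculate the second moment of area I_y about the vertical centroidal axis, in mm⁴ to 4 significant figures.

Treat the section as a set of non-overlapping primitives; coordinates are from the bounding-box lower-left.
Outer circle: ⌀165, A = 21382.5 mm², x = 82.5 mm, Ī = 36 383 601 mm⁴.
Bore (subtracted): ⌀97, A = 7389.81 mm², x = 82.5 mm, Ī = 4 345 671 mm⁴.
By symmetry the centroid is at mid-width, x̄ = 82.5 mm.
All pieces are centred on the vertical centroidal axis, so I = ΣĪ (holes subtracted) = 32 037 930 mm⁴.

I_y ≈ 3.204 × 10⁷ mm⁴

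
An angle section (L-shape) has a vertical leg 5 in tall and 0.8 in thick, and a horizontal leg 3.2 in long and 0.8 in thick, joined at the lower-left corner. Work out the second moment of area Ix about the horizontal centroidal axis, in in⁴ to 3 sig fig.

Ix ≈ 14.2 in⁴

Split into non-overlapping primitives; take the origin at the lower-left of the bounding box.
Vertical leg: 0.8 × 5, A = 4 in², y = 2.5 in, Ī = 8.3333 in⁴.
Horizontal leg (remainder): 2.4 × 0.8, A = 1.92 in², y = 0.4 in, Ī = 0.1024 in⁴.
Centroid: ȳ = ΣA·y / ΣA = 1.8189 in.
Transfer each piece to the horizontal centroidal axis using Ī + A·d² with d = y − 1.8189:
  vertical leg: d = 0.68108 in → contributes +10.189 in⁴
  horizontal leg (remainder): d = -1.4189 in → contributes +3.968 in⁴
Total I = 14.157 in⁴.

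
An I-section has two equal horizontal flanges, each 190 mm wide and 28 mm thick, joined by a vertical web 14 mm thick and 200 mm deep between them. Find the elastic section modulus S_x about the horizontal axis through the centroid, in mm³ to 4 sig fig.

S_x ≈ 1.159 × 10⁶ mm³

Decompose the section into non-overlapping parts with the origin at the bottom-left of its bounding rectangle.
Bottom flange: 190 × 28, A = 5 320 mm², y = 14 mm, Ī = 347 573 mm⁴.
Web: 14 × 200, A = 2 800 mm², y = 128 mm, Ī = 9 333 333 mm⁴.
Top flange: 190 × 28, A = 5 320 mm², y = 242 mm, Ī = 347 573 mm⁴.
By symmetry the centroid is at mid-height, ȳ = 128 mm.
Transfer each piece to the horizontal axis through the centroid using Ī + A·d² with d = y − 128:
  bottom flange: d = -114 mm → contributes +69 486 293 mm⁴
  web: d = 0 mm → contributes +9 333 333 mm⁴
  top flange: d = 114 mm → contributes +69 486 293 mm⁴
Total I = 148 305 920 mm⁴.
Extreme fibre distance c = 128 mm; S = I/c = 1 158 640 mm³.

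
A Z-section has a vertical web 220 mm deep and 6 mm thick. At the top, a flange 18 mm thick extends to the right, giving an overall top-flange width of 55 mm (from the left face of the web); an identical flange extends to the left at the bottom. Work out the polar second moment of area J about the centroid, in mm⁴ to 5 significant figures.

J ≈ 2.5057 × 10⁷ mm⁴

Decompose the section into non-overlapping parts with the origin at the bottom-left of its bounding rectangle.
Web: 6 × 220, A = 1 320 mm², y = 110 mm, Ī = 5 324 000 mm⁴.
Top flange (beyond web): 49 × 18, A = 882 mm², y = 211 mm, Ī = 23 814 mm⁴.
Bottom flange (beyond web): 49 × 18, A = 882 mm², y = 9 mm, Ī = 23 814 mm⁴.
Centroid: ȳ = ΣA·y / ΣA = 110 mm.
Transfer each piece to the centroidal x-axis using Ī + A·d² with d = y − 110:
  web: d = 0 mm → contributes +5 324 000 mm⁴
  top flange (beyond web): d = 101 mm → contributes +9 021 096 mm⁴
  bottom flange (beyond web): d = -101 mm → contributes +9 021 096 mm⁴
Total I = 23 366 192 mm⁴.
For the y-axis: x̄ = 52 mm.
Repeating about the centroidal y-axis gives I_y = 1 690 932 mm⁴.
Polar second moment: J = I_x + I_y = 25 057 124 mm⁴.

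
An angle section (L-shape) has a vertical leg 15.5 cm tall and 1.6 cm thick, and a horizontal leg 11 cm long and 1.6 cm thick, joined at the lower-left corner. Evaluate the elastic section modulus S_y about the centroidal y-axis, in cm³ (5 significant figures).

S_y ≈ 49.146 cm³

Treat the section as a set of non-overlapping primitives; coordinates are from the bounding-box lower-left.
Vertical leg: 1.6 × 15.5, A = 24.8 cm², x = 0.8 cm, Ī = 5.290667 cm⁴.
Horizontal leg (remainder): 9.4 × 1.6, A = 15.04 cm², x = 6.3 cm, Ī = 110.7445 cm⁴.
Centroid: x̄ = ΣA·x / ΣA = 2.876305 cm.
Transfer each piece to the centroidal y-axis using Ī + A·d² with d = x − 2.876305:
  vertical leg: d = -2.076305 cm → contributes +112.2045 cm⁴
  horizontal leg (remainder): d = 3.423695 cm → contributes +287.0387 cm⁴
Total I = 399.2432 cm⁴.
Extreme fibre distance c = 8.123695 cm; S = I/c = 49.14552 cm³.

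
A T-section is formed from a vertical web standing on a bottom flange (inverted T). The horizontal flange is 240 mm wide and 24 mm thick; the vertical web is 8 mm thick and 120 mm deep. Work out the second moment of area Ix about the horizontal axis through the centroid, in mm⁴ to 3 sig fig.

Ix ≈ 5.69 × 10⁶ mm⁴

Break the section into simple shapes (no overlaps), measuring from the bottom-left corner of the bounding box.
Flange: 240 × 24, A = 5 760 mm², y = 12 mm, Ī = 276 480 mm⁴.
Web: 8 × 120, A = 960 mm², y = 84 mm, Ī = 1 152 000 mm⁴.
Centroid: ȳ = ΣA·y / ΣA = 22.286 mm.
Transfer each piece to the horizontal axis through the centroid using Ī + A·d² with d = y − 22.286:
  flange: d = -10.286 mm → contributes +885 864 mm⁴
  web: d = 61.714 mm → contributes +4 808 307 mm⁴
Total I = 5 694 171 mm⁴.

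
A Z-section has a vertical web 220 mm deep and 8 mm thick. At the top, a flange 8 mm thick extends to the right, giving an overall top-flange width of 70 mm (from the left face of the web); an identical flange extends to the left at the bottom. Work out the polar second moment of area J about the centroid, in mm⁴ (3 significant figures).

Decompose the section into non-overlapping parts with the origin at the bottom-left of its bounding rectangle.
Web: 8 × 220, A = 1 760 mm², y = 110 mm, Ī = 7 098 667 mm⁴.
Top flange (beyond web): 62 × 8, A = 496 mm², y = 216 mm, Ī = 2645.3 mm⁴.
Bottom flange (beyond web): 62 × 8, A = 496 mm², y = 4 mm, Ī = 2645.3 mm⁴.
Centroid: ȳ = ΣA·y / ΣA = 110 mm.
Transfer each piece to the centroidal x-axis using Ī + A·d² with d = y − 110:
  web: d = 0 mm → contributes +7 098 667 mm⁴
  top flange (beyond web): d = 106 mm → contributes +5 575 701 mm⁴
  bottom flange (beyond web): d = -106 mm → contributes +5 575 701 mm⁴
Total I = 18 250 069 mm⁴.
For the y-axis: x̄ = 66 mm.
Repeating about the centroidal y-axis gives I_y = 1 542 357 mm⁴.
Polar second moment: J = I_x + I_y = 19 792 427 mm⁴.

J ≈ 1.98 × 10⁷ mm⁴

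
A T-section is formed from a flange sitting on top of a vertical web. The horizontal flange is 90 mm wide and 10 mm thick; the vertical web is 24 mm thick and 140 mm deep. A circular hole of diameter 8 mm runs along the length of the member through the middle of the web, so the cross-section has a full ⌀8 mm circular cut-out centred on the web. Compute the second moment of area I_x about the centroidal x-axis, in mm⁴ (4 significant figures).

I_x ≈ 9.475 × 10⁶ mm⁴

Break the section into simple shapes (no overlaps), measuring from the bottom-left corner of the bounding box.
Flange: 90 × 10, A = 900 mm², y = 145 mm, Ī = 7 500 mm⁴.
Web: 24 × 140, A = 3 360 mm², y = 70 mm, Ī = 5 488 000 mm⁴.
Hole (subtracted): ⌀8, A = 50.2655 mm², y = 70 mm, Ī = 201.062 mm⁴.
Centroid: ȳ = ΣA·y / ΣA = 86.0343 mm.
Transfer each piece to the centroidal x-axis using Ī + A·d² with d = y − 86.0343:
  flange: d = 58.9657 mm → contributes +3 136 762 mm⁴
  web: d = -16.0343 mm → contributes +6 351 848 mm⁴
  hole: d = -16.0343 mm → contributes −13124.2 mm⁴
Total I = 9 475 486 mm⁴.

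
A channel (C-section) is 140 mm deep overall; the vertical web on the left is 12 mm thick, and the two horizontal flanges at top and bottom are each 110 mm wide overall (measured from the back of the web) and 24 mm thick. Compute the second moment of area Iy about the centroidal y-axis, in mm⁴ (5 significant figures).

Iy ≈ 7.5296 × 10⁶ mm⁴

Split into non-overlapping primitives; take the origin at the lower-left of the bounding box.
Web: 12 × 140, A = 1 680 mm², x = 6 mm, Ī = 20 160 mm⁴.
Top flange (beyond web): 98 × 24, A = 2 352 mm², x = 61 mm, Ī = 1 882 384 mm⁴.
Bottom flange (beyond web): 98 × 24, A = 2 352 mm², x = 61 mm, Ī = 1 882 384 mm⁴.
Centroid: x̄ = ΣA·x / ΣA = 46.52632 mm.
Transfer each piece to the centroidal y-axis using Ī + A·d² with d = x − 46.52632:
  web: d = -40.52632 mm → contributes +2 779 362 mm⁴
  top flange (beyond web): d = 14.47368 mm → contributes +2 375 099 mm⁴
  bottom flange (beyond web): d = 14.47368 mm → contributes +2 375 099 mm⁴
Total I = 7 529 560 mm⁴.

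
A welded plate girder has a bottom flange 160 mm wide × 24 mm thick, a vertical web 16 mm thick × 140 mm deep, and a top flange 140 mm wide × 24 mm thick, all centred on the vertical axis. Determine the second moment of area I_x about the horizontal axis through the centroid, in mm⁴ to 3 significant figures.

I_x ≈ 5.23 × 10⁷ mm⁴

Treat the section as a set of non-overlapping primitives; coordinates are from the bounding-box lower-left.
Bottom plate: 160 × 24, A = 3 840 mm², y = 12 mm, Ī = 184 320 mm⁴.
Web plate: 16 × 140, A = 2 240 mm², y = 94 mm, Ī = 3 658 667 mm⁴.
Top plate: 140 × 24, A = 3 360 mm², y = 176 mm, Ī = 161 280 mm⁴.
Centroid: ȳ = ΣA·y / ΣA = 89.831 mm.
Transfer each piece to the horizontal axis through the centroid using Ī + A·d² with d = y − 89.831:
  bottom plate: d = -77.831 mm → contributes +23 445 458 mm⁴
  web plate: d = 4.1695 mm → contributes +3 697 608 mm⁴
  top plate: d = 86.169 mm → contributes +25 109 889 mm⁴
Total I = 52 252 955 mm⁴.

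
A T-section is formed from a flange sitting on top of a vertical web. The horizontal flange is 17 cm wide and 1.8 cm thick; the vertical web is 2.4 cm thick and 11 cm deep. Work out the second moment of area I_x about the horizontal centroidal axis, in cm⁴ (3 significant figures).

Split into non-overlapping primitives; take the origin at the lower-left of the bounding box.
Flange: 17 × 1.8, A = 30.6 cm², y = 11.9 cm, Ī = 8.262 cm⁴.
Web: 2.4 × 11, A = 26.4 cm², y = 5.5 cm, Ī = 266.2 cm⁴.
Centroid: ȳ = ΣA·y / ΣA = 8.9358 cm.
Transfer each piece to the horizontal centroidal axis using Ī + A·d² with d = y − 8.9358:
  flange: d = 2.9642 cm → contributes +277.13 cm⁴
  web: d = -3.4358 cm → contributes +577.84 cm⁴
Total I = 854.97 cm⁴.

I_x ≈ 855 cm⁴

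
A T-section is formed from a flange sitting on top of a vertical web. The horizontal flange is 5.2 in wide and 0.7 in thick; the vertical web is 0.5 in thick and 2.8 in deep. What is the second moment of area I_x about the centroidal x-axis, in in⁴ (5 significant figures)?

Treat the section as a set of non-overlapping primitives; coordinates are from the bounding-box lower-left.
Flange: 5.2 × 0.7, A = 3.64 in², y = 3.15 in, Ī = 0.1486333 in⁴.
Web: 0.5 × 2.8, A = 1.4 in², y = 1.4 in, Ī = 0.9146667 in⁴.
Centroid: ȳ = ΣA·y / ΣA = 2.663889 in.
Transfer each piece to the centroidal x-axis using Ī + A·d² with d = y − 2.663889:
  flange: d = 0.4861111 in → contributes +1.00878 in⁴
  web: d = -1.263889 in → contributes +3.151048 in⁴
Total I = 4.159828 in⁴.

I_x ≈ 4.1598 in⁴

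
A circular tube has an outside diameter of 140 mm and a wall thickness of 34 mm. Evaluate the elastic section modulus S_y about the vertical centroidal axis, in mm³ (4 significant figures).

Split into non-overlapping primitives; take the origin at the lower-left of the bounding box.
Outer circle: ⌀140, A = 15393.8 mm², x = 70 mm, Ī = 18 857 410 mm⁴.
Bore (subtracted): ⌀72, A = 4071.5 mm², x = 70 mm, Ī = 1 319 167 mm⁴.
By symmetry the centroid is at mid-width, x̄ = 70 mm.
All pieces are centred on the vertical centroidal axis, so I = ΣĪ (holes subtracted) = 17 538 243 mm⁴.
Extreme fibre distance c = 70 mm; S = I/c = 250 546 mm³.

S_y ≈ 2.505 × 10⁵ mm³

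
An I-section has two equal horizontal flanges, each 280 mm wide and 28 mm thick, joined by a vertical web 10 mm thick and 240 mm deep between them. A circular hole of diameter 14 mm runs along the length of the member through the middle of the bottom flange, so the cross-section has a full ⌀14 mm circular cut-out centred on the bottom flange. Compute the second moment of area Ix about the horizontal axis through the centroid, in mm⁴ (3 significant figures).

Split into non-overlapping primitives; take the origin at the lower-left of the bounding box.
Bottom flange: 280 × 28, A = 7 840 mm², y = 14 mm, Ī = 512 213 mm⁴.
Web: 10 × 240, A = 2 400 mm², y = 148 mm, Ī = 11 520 000 mm⁴.
Top flange: 280 × 28, A = 7 840 mm², y = 282 mm, Ī = 512 213 mm⁴.
Hole (subtracted): ⌀14, A = 153.94 mm², y = 14 mm, Ī = 1885.7 mm⁴.
Centroid: ȳ = ΣA·y / ΣA = 149.15 mm.
Transfer each piece to the horizontal axis through the centroid using Ī + A·d² with d = y − 149.15:
  bottom flange: d = -135.15 mm → contributes +143 715 414 mm⁴
  web: d = -1.1507 mm → contributes +11 523 178 mm⁴
  top flange: d = 132.85 mm → contributes +138 879 855 mm⁴
  hole: d = -135.15 mm → contributes −2 813 674 mm⁴
Total I = 291 304 773 mm⁴.

Ix ≈ 2.91 × 10⁸ mm⁴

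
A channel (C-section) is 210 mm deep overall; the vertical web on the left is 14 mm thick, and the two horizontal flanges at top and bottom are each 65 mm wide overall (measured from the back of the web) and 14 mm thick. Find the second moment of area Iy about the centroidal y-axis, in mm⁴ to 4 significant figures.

Iy ≈ 1.373 × 10⁶ mm⁴

Break the section into simple shapes (no overlaps), measuring from the bottom-left corner of the bounding box.
Web: 14 × 210, A = 2 940 mm², x = 7 mm, Ī = 48 020 mm⁴.
Top flange (beyond web): 51 × 14, A = 714 mm², x = 39.5 mm, Ī = 154 760 mm⁴.
Bottom flange (beyond web): 51 × 14, A = 714 mm², x = 39.5 mm, Ī = 154 760 mm⁴.
Centroid: x̄ = ΣA·x / ΣA = 17.625 mm.
Transfer each piece to the centroidal y-axis using Ī + A·d² with d = x − 17.625:
  web: d = -10.625 mm → contributes +379 918 mm⁴
  top flange (beyond web): d = 21.875 mm → contributes +496 420 mm⁴
  bottom flange (beyond web): d = 21.875 mm → contributes +496 420 mm⁴
Total I = 1 372 758 mm⁴.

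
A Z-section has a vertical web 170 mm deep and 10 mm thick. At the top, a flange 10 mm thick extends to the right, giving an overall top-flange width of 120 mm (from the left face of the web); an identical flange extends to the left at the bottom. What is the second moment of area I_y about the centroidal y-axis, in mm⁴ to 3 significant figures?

I_y ≈ 1.02 × 10⁷ mm⁴

Break the section into simple shapes (no overlaps), measuring from the bottom-left corner of the bounding box.
Web: 10 × 170, A = 1 700 mm², x = 115 mm, Ī = 14 167 mm⁴.
Top flange (beyond web): 110 × 10, A = 1 100 mm², x = 175 mm, Ī = 1 109 167 mm⁴.
Bottom flange (beyond web): 110 × 10, A = 1 100 mm², x = 55 mm, Ī = 1 109 167 mm⁴.
Centroid: x̄ = ΣA·x / ΣA = 115 mm.
Transfer each piece to the centroidal y-axis using Ī + A·d² with d = x − 115:
  web: d = 0 mm → contributes +14 167 mm⁴
  top flange (beyond web): d = 60 mm → contributes +5 069 167 mm⁴
  bottom flange (beyond web): d = -60 mm → contributes +5 069 167 mm⁴
Total I = 10 152 500 mm⁴.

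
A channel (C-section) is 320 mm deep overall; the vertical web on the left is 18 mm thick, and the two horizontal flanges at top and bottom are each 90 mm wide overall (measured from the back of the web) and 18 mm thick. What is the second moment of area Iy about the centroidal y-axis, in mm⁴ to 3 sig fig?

Treat the section as a set of non-overlapping primitives; coordinates are from the bounding-box lower-left.
Web: 18 × 320, A = 5 760 mm², x = 9 mm, Ī = 155 520 mm⁴.
Top flange (beyond web): 72 × 18, A = 1 296 mm², x = 54 mm, Ī = 559 872 mm⁴.
Bottom flange (beyond web): 72 × 18, A = 1 296 mm², x = 54 mm, Ī = 559 872 mm⁴.
Centroid: x̄ = ΣA·x / ΣA = 22.966 mm.
Transfer each piece to the centroidal y-axis using Ī + A·d² with d = x − 22.966:
  web: d = -13.966 mm → contributes +1 278 925 mm⁴
  top flange (beyond web): d = 31.034 mm → contributes +1 808 100 mm⁴
  bottom flange (beyond web): d = 31.034 mm → contributes +1 808 100 mm⁴
Total I = 4 895 126 mm⁴.

Iy ≈ 4.90 × 10⁶ mm⁴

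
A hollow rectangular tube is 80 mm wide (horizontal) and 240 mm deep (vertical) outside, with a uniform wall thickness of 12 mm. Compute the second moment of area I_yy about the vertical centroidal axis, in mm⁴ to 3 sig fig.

Decompose the section into non-overlapping parts with the origin at the bottom-left of its bounding rectangle.
Outer rectangle: 80 × 240, A = 19 200 mm², x = 40 mm, Ī = 10 240 000 mm⁴.
Inner void (subtracted): 56 × 216, A = 12 096 mm², x = 40 mm, Ī = 3 161 088 mm⁴.
By symmetry the centroid is at mid-width, x̄ = 40 mm.
All pieces are centred on the vertical centroidal axis, so I = ΣĪ (holes subtracted) = 7 078 912 mm⁴.

I_yy ≈ 7.08 × 10⁶ mm⁴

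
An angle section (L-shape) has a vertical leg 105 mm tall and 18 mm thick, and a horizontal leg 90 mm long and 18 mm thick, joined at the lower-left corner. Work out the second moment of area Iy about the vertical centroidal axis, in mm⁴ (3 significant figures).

Iy ≈ 2.17 × 10⁶ mm⁴

Break the section into simple shapes (no overlaps), measuring from the bottom-left corner of the bounding box.
Vertical leg: 18 × 105, A = 1 890 mm², x = 9 mm, Ī = 51 030 mm⁴.
Horizontal leg (remainder): 72 × 18, A = 1 296 mm², x = 54 mm, Ī = 559 872 mm⁴.
Centroid: x̄ = ΣA·x / ΣA = 27.305 mm.
Transfer each piece to the vertical centroidal axis using Ī + A·d² with d = x − 27.305:
  vertical leg: d = -18.305 mm → contributes +684 324 mm⁴
  horizontal leg (remainder): d = 26.695 mm → contributes +1 483 426 mm⁴
Total I = 2 167 749 mm⁴.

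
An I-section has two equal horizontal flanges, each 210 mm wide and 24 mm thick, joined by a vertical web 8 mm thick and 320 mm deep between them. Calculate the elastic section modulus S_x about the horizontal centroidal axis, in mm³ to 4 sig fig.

Decompose the section into non-overlapping parts with the origin at the bottom-left of its bounding rectangle.
Bottom flange: 210 × 24, A = 5 040 mm², y = 12 mm, Ī = 241 920 mm⁴.
Web: 8 × 320, A = 2 560 mm², y = 184 mm, Ī = 21 845 333 mm⁴.
Top flange: 210 × 24, A = 5 040 mm², y = 356 mm, Ī = 241 920 mm⁴.
By symmetry the centroid is at mid-height, ȳ = 184 mm.
Transfer each piece to the horizontal centroidal axis using Ī + A·d² with d = y − 184:
  bottom flange: d = -172 mm → contributes +149 345 280 mm⁴
  web: d = 0 mm → contributes +21 845 333 mm⁴
  top flange: d = 172 mm → contributes +149 345 280 mm⁴
Total I = 320 535 893 mm⁴.
Extreme fibre distance c = 184 mm; S = I/c = 1 742 043 mm³.

S_x ≈ 1.742 × 10⁶ mm³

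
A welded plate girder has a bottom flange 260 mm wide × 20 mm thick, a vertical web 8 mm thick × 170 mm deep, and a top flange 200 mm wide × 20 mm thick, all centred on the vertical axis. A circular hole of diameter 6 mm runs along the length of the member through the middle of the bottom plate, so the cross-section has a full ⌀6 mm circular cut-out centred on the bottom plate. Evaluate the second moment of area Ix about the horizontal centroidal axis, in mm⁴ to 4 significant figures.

Treat the section as a set of non-overlapping primitives; coordinates are from the bounding-box lower-left.
Bottom plate: 260 × 20, A = 5 200 mm², y = 10 mm, Ī = 173 333 mm⁴.
Web plate: 8 × 170, A = 1 360 mm², y = 105 mm, Ī = 3 275 333 mm⁴.
Top plate: 200 × 20, A = 4 000 mm², y = 200 mm, Ī = 133 333 mm⁴.
Hole (subtracted): ⌀6, A = 28.2743 mm², y = 10 mm, Ī = 63.6173 mm⁴.
Centroid: ȳ = ΣA·y / ΣA = 94.4306 mm.
Transfer each piece to the horizontal centroidal axis using Ī + A·d² with d = y − 94.4306:
  bottom plate: d = -84.4306 mm → contributes +37 241 677 mm⁴
  web plate: d = 10.5694 mm → contributes +3 427 262 mm⁴
  top plate: d = 105.569 mm → contributes +44 712 920 mm⁴
  hole: d = -84.4306 mm → contributes −201 618 mm⁴
Total I = 85 180 240 mm⁴.

Ix ≈ 8.518 × 10⁷ mm⁴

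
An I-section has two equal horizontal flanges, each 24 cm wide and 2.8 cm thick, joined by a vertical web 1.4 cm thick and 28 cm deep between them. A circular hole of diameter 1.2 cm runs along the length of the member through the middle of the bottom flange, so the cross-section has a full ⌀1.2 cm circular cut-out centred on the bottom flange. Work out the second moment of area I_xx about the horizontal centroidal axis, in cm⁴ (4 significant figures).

Treat the section as a set of non-overlapping primitives; coordinates are from the bounding-box lower-left.
Bottom flange: 24 × 2.8, A = 67.2 cm², y = 1.4 cm, Ī = 43.904 cm⁴.
Web: 1.4 × 28, A = 39.2 cm², y = 16.8 cm, Ī = 2561.07 cm⁴.
Top flange: 24 × 2.8, A = 67.2 cm², y = 32.2 cm, Ī = 43.904 cm⁴.
Hole (subtracted): ⌀1.2, A = 1.13097 cm², y = 1.4 cm, Ī = 0.101788 cm⁴.
Centroid: ȳ = ΣA·y / ΣA = 16.901 cm.
Transfer each piece to the horizontal centroidal axis using Ī + A·d² with d = y − 16.901:
  bottom flange: d = -15.501 cm → contributes +16190.8 cm⁴
  web: d = -0.100986 cm → contributes +2561.47 cm⁴
  top flange: d = 15.299 cm → contributes +15772.7 cm⁴
  hole: d = -15.501 cm → contributes −271.853 cm⁴
Total I = 34253.1 cm⁴.

I_xx ≈ 3.425 × 10⁴ cm⁴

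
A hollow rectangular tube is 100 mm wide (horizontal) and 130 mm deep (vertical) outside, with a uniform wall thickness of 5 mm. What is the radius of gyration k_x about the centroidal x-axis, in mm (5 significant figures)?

Split into non-overlapping primitives; take the origin at the lower-left of the bounding box.
Outer rectangle: 100 × 130, A = 13 000 mm², y = 65 mm, Ī = 18 308 333 mm⁴.
Inner void (subtracted): 90 × 120, A = 10 800 mm², y = 65 mm, Ī = 12 960 000 mm⁴.
By symmetry the centroid is at mid-height, ȳ = 65 mm.
All pieces are centred on the centroidal x-axis, so I = ΣĪ (holes subtracted) = 5 348 333 mm⁴.
Radius of gyration: k = √(I/A) = √(5 348 333 / 2 200) = 49.30579 mm.

k_x ≈ 49.306 mm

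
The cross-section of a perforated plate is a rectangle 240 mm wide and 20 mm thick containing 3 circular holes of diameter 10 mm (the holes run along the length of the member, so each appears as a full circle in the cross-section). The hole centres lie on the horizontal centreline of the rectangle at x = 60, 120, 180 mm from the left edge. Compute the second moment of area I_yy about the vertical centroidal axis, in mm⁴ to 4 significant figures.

Treat the section as a set of non-overlapping primitives; coordinates are from the bounding-box lower-left.
Plate: 240 × 20, A = 4 800 mm², x = 120 mm, Ī = 23 040 000 mm⁴.
Hole 1 (subtracted): ⌀10, A = 78.5398 mm², x = 60 mm, Ī = 490.874 mm⁴.
Hole 2 (subtracted): ⌀10, A = 78.5398 mm², x = 120 mm, Ī = 490.874 mm⁴.
Hole 3 (subtracted): ⌀10, A = 78.5398 mm², x = 180 mm, Ī = 490.874 mm⁴.
By symmetry the centroid is at mid-width, x̄ = 120 mm.
Transfer each piece to the vertical centroidal axis using Ī + A·d² with d = x − 120:
  plate: d = 0 mm → contributes +23 040 000 mm⁴
  hole 1: d = -60 mm → contributes −283 234 mm⁴
  hole 2: d = 0 mm → contributes −490.874 mm⁴
  hole 3: d = 60 mm → contributes −283 234 mm⁴
Total I = 22 473 041 mm⁴.

I_yy ≈ 2.247 × 10⁷ mm⁴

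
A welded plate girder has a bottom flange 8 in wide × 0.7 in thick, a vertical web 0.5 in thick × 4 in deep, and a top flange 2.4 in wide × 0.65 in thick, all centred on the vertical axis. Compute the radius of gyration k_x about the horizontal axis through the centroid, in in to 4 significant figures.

k_x ≈ 1.880 in

Split into non-overlapping primitives; take the origin at the lower-left of the bounding box.
Bottom plate: 8 × 0.7, A = 5.6 in², y = 0.35 in, Ī = 0.228667 in⁴.
Web plate: 0.5 × 4, A = 2 in², y = 2.7 in, Ī = 2.66667 in⁴.
Top plate: 2.4 × 0.65, A = 1.56 in², y = 5.025 in, Ī = 0.054925 in⁴.
Centroid: ȳ = ΣA·y / ΣA = 1.65928 in.
Transfer each piece to the horizontal axis through the centroid using Ī + A·d² with d = y − 1.65928:
  bottom plate: d = -1.30928 in → contributes +9.82826 in⁴
  web plate: d = 1.04072 in → contributes +4.83287 in⁴
  top plate: d = 3.36572 in → contributes +17.7267 in⁴
Total I = 32.3878 in⁴.
Radius of gyration: k = √(I/A) = √(32.3878 / 9.16) = 1.88037 in.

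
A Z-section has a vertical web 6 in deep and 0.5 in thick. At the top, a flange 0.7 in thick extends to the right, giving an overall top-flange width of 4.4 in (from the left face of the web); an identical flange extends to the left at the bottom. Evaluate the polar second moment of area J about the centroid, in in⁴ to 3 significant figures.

J ≈ 81.0 in⁴

Decompose the section into non-overlapping parts with the origin at the bottom-left of its bounding rectangle.
Web: 0.5 × 6, A = 3 in², y = 3 in, Ī = 9 in⁴.
Top flange (beyond web): 3.9 × 0.7, A = 2.73 in², y = 5.65 in, Ī = 0.11148 in⁴.
Bottom flange (beyond web): 3.9 × 0.7, A = 2.73 in², y = 0.35 in, Ī = 0.11148 in⁴.
Centroid: ȳ = ΣA·y / ΣA = 3 in.
Transfer each piece to the centroidal x-axis using Ī + A·d² with d = y − 3:
  web: d = 0 in → contributes +9 in⁴
  top flange (beyond web): d = 2.65 in → contributes +19.283 in⁴
  bottom flange (beyond web): d = -2.65 in → contributes +19.283 in⁴
Total I = 47.566 in⁴.
For the y-axis: x̄ = 4.15 in.
Repeating about the centroidal y-axis gives I_y = 33.409 in⁴.
Polar second moment: J = I_x + I_y = 80.975 in⁴.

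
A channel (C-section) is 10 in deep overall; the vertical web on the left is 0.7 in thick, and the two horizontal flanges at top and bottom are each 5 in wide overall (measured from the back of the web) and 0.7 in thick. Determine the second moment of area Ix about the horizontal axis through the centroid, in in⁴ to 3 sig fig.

Ix ≈ 189 in⁴

Split into non-overlapping primitives; take the origin at the lower-left of the bounding box.
Web: 0.7 × 10, A = 7 in², y = 5 in, Ī = 58.333 in⁴.
Top flange (beyond web): 4.3 × 0.7, A = 3.01 in², y = 9.65 in, Ī = 0.12291 in⁴.
Bottom flange (beyond web): 4.3 × 0.7, A = 3.01 in², y = 0.35 in, Ī = 0.12291 in⁴.
By symmetry the centroid is at mid-height, ȳ = 5 in.
Transfer each piece to the horizontal axis through the centroid using Ī + A·d² with d = y − 5:
  web: d = 0 in → contributes +58.333 in⁴
  top flange (beyond web): d = 4.65 in → contributes +65.207 in⁴
  bottom flange (beyond web): d = -4.65 in → contributes +65.207 in⁴
Total I = 188.75 in⁴.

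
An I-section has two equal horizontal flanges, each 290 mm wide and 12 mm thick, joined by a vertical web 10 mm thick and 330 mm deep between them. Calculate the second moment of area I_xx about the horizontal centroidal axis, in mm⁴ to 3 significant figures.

Treat the section as a set of non-overlapping primitives; coordinates are from the bounding-box lower-left.
Bottom flange: 290 × 12, A = 3 480 mm², y = 6 mm, Ī = 41 760 mm⁴.
Web: 10 × 330, A = 3 300 mm², y = 177 mm, Ī = 29 947 500 mm⁴.
Top flange: 290 × 12, A = 3 480 mm², y = 348 mm, Ī = 41 760 mm⁴.
By symmetry the centroid is at mid-height, ȳ = 177 mm.
Transfer each piece to the horizontal centroidal axis using Ī + A·d² with d = y − 177:
  bottom flange: d = -171 mm → contributes +101 800 440 mm⁴
  web: d = 0 mm → contributes +29 947 500 mm⁴
  top flange: d = 171 mm → contributes +101 800 440 mm⁴
Total I = 233 548 380 mm⁴.

I_xx ≈ 2.34 × 10⁸ mm⁴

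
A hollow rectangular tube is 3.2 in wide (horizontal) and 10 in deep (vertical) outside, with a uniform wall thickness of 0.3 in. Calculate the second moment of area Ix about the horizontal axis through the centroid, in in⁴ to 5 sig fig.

Ix ≈ 86.707 in⁴

Treat the section as a set of non-overlapping primitives; coordinates are from the bounding-box lower-left.
Outer rectangle: 3.2 × 10, A = 32 in², y = 5 in, Ī = 266.6667 in⁴.
Inner void (subtracted): 2.6 × 9.4, A = 24.44 in², y = 5 in, Ī = 179.9599 in⁴.
By symmetry the centroid is at mid-height, ȳ = 5 in.
All pieces are centred on the horizontal axis through the centroid, so I = ΣĪ (holes subtracted) = 86.7068 in⁴.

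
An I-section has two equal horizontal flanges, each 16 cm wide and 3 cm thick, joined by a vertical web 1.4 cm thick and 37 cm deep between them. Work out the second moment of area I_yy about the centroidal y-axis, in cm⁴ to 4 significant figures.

Break the section into simple shapes (no overlaps), measuring from the bottom-left corner of the bounding box.
Bottom flange: 16 × 3, A = 48 cm², x = 8 cm, Ī = 1 024 cm⁴.
Web: 1.4 × 37, A = 51.8 cm², x = 8 cm, Ī = 8.46067 cm⁴.
Top flange: 16 × 3, A = 48 cm², x = 8 cm, Ī = 1 024 cm⁴.
By symmetry the centroid is at mid-width, x̄ = 8 cm.
All pieces are centred on the centroidal y-axis, so I = ΣĪ = 2056.46 cm⁴.

I_yy ≈ 2056 cm⁴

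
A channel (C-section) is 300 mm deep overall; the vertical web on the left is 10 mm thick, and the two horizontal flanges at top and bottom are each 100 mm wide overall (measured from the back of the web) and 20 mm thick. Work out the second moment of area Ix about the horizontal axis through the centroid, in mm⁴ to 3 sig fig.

Ix ≈ 9.32 × 10⁷ mm⁴

Decompose the section into non-overlapping parts with the origin at the bottom-left of its bounding rectangle.
Web: 10 × 300, A = 3 000 mm², y = 150 mm, Ī = 22 500 000 mm⁴.
Top flange (beyond web): 90 × 20, A = 1 800 mm², y = 290 mm, Ī = 60 000 mm⁴.
Bottom flange (beyond web): 90 × 20, A = 1 800 mm², y = 10 mm, Ī = 60 000 mm⁴.
By symmetry the centroid is at mid-height, ȳ = 150 mm.
Transfer each piece to the horizontal axis through the centroid using Ī + A·d² with d = y − 150:
  web: d = 0 mm → contributes +22 500 000 mm⁴
  top flange (beyond web): d = 140 mm → contributes +35 340 000 mm⁴
  bottom flange (beyond web): d = -140 mm → contributes +35 340 000 mm⁴
Total I = 93 180 000 mm⁴.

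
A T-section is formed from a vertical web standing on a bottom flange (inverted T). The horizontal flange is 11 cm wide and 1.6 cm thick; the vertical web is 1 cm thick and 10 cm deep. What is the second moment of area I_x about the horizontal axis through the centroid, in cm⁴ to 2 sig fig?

I_x ≈ 300 cm⁴

Break the section into simple shapes (no overlaps), measuring from the bottom-left corner of the bounding box.
Flange: 11 × 1.6, A = 17.6 cm², y = 0.8 cm, Ī = 3.755 cm⁴.
Web: 1 × 10, A = 10 cm², y = 6.6 cm, Ī = 83.33 cm⁴.
Centroid: ȳ = ΣA·y / ΣA = 2.901 cm.
Transfer each piece to the horizontal axis through the centroid using Ī + A·d² with d = y − 2.901:
  flange: d = -2.101 cm → contributes +81.48 cm⁴
  web: d = 3.699 cm → contributes +220.1 cm⁴
Total I = 301.6 cm⁴.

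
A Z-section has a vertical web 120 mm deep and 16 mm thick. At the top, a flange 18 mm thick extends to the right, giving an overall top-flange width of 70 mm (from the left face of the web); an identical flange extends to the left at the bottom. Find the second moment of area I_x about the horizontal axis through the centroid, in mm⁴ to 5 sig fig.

I_x ≈ 7.4128 × 10⁶ mm⁴

Treat the section as a set of non-overlapping primitives; coordinates are from the bounding-box lower-left.
Web: 16 × 120, A = 1 920 mm², y = 60 mm, Ī = 2 304 000 mm⁴.
Top flange (beyond web): 54 × 18, A = 972 mm², y = 111 mm, Ī = 26 244 mm⁴.
Bottom flange (beyond web): 54 × 18, A = 972 mm², y = 9 mm, Ī = 26 244 mm⁴.
Centroid: ȳ = ΣA·y / ΣA = 60 mm.
Transfer each piece to the horizontal axis through the centroid using Ī + A·d² with d = y − 60:
  web: d = 0 mm → contributes +2 304 000 mm⁴
  top flange (beyond web): d = 51 mm → contributes +2 554 416 mm⁴
  bottom flange (beyond web): d = -51 mm → contributes +2 554 416 mm⁴
Total I = 7 412 832 mm⁴.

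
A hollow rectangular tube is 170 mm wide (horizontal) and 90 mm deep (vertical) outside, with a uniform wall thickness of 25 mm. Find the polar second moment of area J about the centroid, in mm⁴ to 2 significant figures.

Treat the section as a set of non-overlapping primitives; coordinates are from the bounding-box lower-left.
Outer rectangle: 170 × 90, A = 15 300 mm², y = 45 mm, Ī = 10 327 500 mm⁴.
Inner void (subtracted): 120 × 40, A = 4 800 mm², y = 45 mm, Ī = 640 000 mm⁴.
By symmetry the centroid is at mid-height, ȳ = 45 mm.
All pieces are centred on the centroidal x-axis, so I = ΣĪ (holes subtracted) = 9 687 500 mm⁴.
Repeating about the centroidal y-axis gives I_y = 31 087 500 mm⁴.
Polar second moment: J = I_x + I_y = 40 775 000 mm⁴.

J ≈ 4.1 × 10⁷ mm⁴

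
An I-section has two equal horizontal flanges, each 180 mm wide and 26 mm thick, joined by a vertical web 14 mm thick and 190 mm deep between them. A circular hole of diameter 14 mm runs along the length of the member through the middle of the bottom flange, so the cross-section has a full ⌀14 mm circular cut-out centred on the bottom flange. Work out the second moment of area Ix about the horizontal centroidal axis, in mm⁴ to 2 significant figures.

Break the section into simple shapes (no overlaps), measuring from the bottom-left corner of the bounding box.
Bottom flange: 180 × 26, A = 4 680 mm², y = 13 mm, Ī = 263 640 mm⁴.
Web: 14 × 190, A = 2 660 mm², y = 121 mm, Ī = 8 002 167 mm⁴.
Top flange: 180 × 26, A = 4 680 mm², y = 229 mm, Ī = 263 640 mm⁴.
Hole (subtracted): ⌀14, A = 153.9 mm², y = 13 mm, Ī = 1 886 mm⁴.
Centroid: ȳ = ΣA·y / ΣA = 122.4 mm.
Transfer each piece to the horizontal centroidal axis using Ī + A·d² with d = y − 122.4:
  bottom flange: d = -109.4 mm → contributes +56 276 671 mm⁴
  web: d = -1.401 mm → contributes +8 007 388 mm⁴
  top flange: d = 106.6 mm → contributes +53 444 023 mm⁴
  hole: d = -109.4 mm → contributes −1 844 308 mm⁴
Total I = 115 883 774 mm⁴.

Ix ≈ 1.2 × 10⁸ mm⁴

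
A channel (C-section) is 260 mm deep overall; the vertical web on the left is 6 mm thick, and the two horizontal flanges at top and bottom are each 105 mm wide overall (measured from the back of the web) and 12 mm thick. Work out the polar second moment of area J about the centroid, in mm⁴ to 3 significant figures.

Split into non-overlapping primitives; take the origin at the lower-left of the bounding box.
Web: 6 × 260, A = 1 560 mm², y = 130 mm, Ī = 8 788 000 mm⁴.
Top flange (beyond web): 99 × 12, A = 1 188 mm², y = 254 mm, Ī = 14 256 mm⁴.
Bottom flange (beyond web): 99 × 12, A = 1 188 mm², y = 6 mm, Ī = 14 256 mm⁴.
By symmetry the centroid is at mid-height, ȳ = 130 mm.
Transfer each piece to the centroidal x-axis using Ī + A·d² with d = y − 130:
  web: d = 0 mm → contributes +8 788 000 mm⁴
  top flange (beyond web): d = 124 mm → contributes +18 280 944 mm⁴
  bottom flange (beyond web): d = -124 mm → contributes +18 280 944 mm⁴
Total I = 45 349 888 mm⁴.
For the y-axis: x̄ = 34.692 mm.
Repeating about the centroidal y-axis gives I_y = 4 540 859 mm⁴.
Polar second moment: J = I_x + I_y = 49 890 747 mm⁴.

J ≈ 4.99 × 10⁷ mm⁴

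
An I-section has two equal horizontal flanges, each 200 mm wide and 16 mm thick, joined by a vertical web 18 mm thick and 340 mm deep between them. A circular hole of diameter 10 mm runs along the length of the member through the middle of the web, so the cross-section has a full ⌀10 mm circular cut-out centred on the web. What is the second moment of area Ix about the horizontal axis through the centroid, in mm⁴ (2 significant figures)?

Break the section into simple shapes (no overlaps), measuring from the bottom-left corner of the bounding box.
Bottom flange: 200 × 16, A = 3 200 mm², y = 8 mm, Ī = 68 267 mm⁴.
Web: 18 × 340, A = 6 120 mm², y = 186 mm, Ī = 58 956 000 mm⁴.
Top flange: 200 × 16, A = 3 200 mm², y = 364 mm, Ī = 68 267 mm⁴.
Hole (subtracted): ⌀10, A = 78.54 mm², y = 186 mm, Ī = 490.9 mm⁴.
By symmetry the centroid is at mid-height, ȳ = 186 mm.
Transfer each piece to the horizontal axis through the centroid using Ī + A·d² with d = y − 186:
  bottom flange: d = -178 mm → contributes +101 457 067 mm⁴
  web: d = 0 mm → contributes +58 956 000 mm⁴
  top flange: d = 178 mm → contributes +101 457 067 mm⁴
  hole: d = 0 mm → contributes −490.9 mm⁴
Total I = 261 869 642 mm⁴.

Ix ≈ 2.6 × 10⁸ mm⁴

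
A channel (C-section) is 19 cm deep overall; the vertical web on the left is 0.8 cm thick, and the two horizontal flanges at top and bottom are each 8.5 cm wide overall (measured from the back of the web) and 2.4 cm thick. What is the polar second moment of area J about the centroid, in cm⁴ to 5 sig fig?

Split into non-overlapping primitives; take the origin at the lower-left of the bounding box.
Web: 0.8 × 19, A = 15.2 cm², y = 9.5 cm, Ī = 457.2667 cm⁴.
Top flange (beyond web): 7.7 × 2.4, A = 18.48 cm², y = 17.8 cm, Ī = 8.8704 cm⁴.
Bottom flange (beyond web): 7.7 × 2.4, A = 18.48 cm², y = 1.2 cm, Ī = 8.8704 cm⁴.
By symmetry the centroid is at mid-height, ȳ = 9.5 cm.
Transfer each piece to the centroidal x-axis using Ī + A·d² with d = y − 9.5:
  web: d = 0 cm → contributes +457.2667 cm⁴
  top flange (beyond web): d = 8.3 cm → contributes +1281.958 cm⁴
  bottom flange (beyond web): d = -8.3 cm → contributes +1281.958 cm⁴
Total I = 3021.182 cm⁴.
For the y-axis: x̄ = 3.411503 cm.
Repeating about the centroidal y-axis gives I_y = 377.967 cm⁴.
Polar second moment: J = I_x + I_y = 3399.149 cm⁴.

J ≈ 3399.1 cm⁴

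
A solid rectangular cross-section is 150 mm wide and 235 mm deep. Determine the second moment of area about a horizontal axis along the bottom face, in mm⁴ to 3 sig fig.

The section: 150 × 235, A = 35 250 mm², y = 117.5 mm, Ī = 162 223 438 mm⁴.
Transfer it to the bottom edge using Ī + A·d² with d = y − 0:
  the section: d = 117.5 mm → contributes +648 893 750 mm⁴
Total I = 648 893 750 mm⁴.

I_base ≈ 6.49 × 10⁸ mm⁴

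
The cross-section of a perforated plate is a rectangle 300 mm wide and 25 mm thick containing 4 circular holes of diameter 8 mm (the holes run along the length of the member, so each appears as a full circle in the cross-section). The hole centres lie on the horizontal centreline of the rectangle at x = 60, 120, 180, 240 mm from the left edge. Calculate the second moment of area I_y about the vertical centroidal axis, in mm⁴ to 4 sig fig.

I_y ≈ 5.534 × 10⁷ mm⁴

Decompose the section into non-overlapping parts with the origin at the bottom-left of its bounding rectangle.
Plate: 300 × 25, A = 7 500 mm², x = 150 mm, Ī = 56 250 000 mm⁴.
Hole 1 (subtracted): ⌀8, A = 50.2655 mm², x = 60 mm, Ī = 201.062 mm⁴.
Hole 2 (subtracted): ⌀8, A = 50.2655 mm², x = 120 mm, Ī = 201.062 mm⁴.
Hole 3 (subtracted): ⌀8, A = 50.2655 mm², x = 180 mm, Ī = 201.062 mm⁴.
Hole 4 (subtracted): ⌀8, A = 50.2655 mm², x = 240 mm, Ī = 201.062 mm⁴.
By symmetry the centroid is at mid-width, x̄ = 150 mm.
Transfer each piece to the vertical centroidal axis using Ī + A·d² with d = x − 150:
  plate: d = 0 mm → contributes +56 250 000 mm⁴
  hole 1: d = -90 mm → contributes −407 351 mm⁴
  hole 2: d = -30 mm → contributes −45 440 mm⁴
  hole 3: d = 30 mm → contributes −45 440 mm⁴
  hole 4: d = 90 mm → contributes −407 351 mm⁴
Total I = 55 344 417 mm⁴.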